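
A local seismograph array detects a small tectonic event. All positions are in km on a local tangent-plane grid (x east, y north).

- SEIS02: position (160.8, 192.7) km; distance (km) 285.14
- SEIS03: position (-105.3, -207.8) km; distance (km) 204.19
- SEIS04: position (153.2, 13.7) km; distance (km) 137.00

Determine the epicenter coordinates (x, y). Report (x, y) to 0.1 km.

Circle about each station: (x − 160.8)² + (y − 192.7)² = 285.14²; (x + 105.3)² + (y + 207.8)² = 204.19²; (x − 153.2)² + (y − 13.7)² = 137.00².
Subtracting pairs of circle equations eliminates x²+y² and gives linear equations (the radical axes):
-532.2 x − 801.0 y = 30890.26
-15.2 x − 358.0 y = 23203.82
Solving the 2×2 system: x ≈ 42.2, y ≈ -66.6 km.

42.2 km east, -66.6 km north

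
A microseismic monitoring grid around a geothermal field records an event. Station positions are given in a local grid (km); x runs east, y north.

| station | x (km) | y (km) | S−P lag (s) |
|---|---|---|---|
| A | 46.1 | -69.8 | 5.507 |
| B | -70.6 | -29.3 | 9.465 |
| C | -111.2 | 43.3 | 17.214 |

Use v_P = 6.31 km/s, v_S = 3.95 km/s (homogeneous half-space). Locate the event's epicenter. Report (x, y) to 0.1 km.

(-2.2, -102.2)

Distance from S−P lag: d = Δt · v_P v_S / (v_P − v_S) = Δt · (6.31·3.95)/(6.31−3.95) ≈ 10.5612·Δt.
So d_A = 58.16, d_B = 99.96, d_C = 181.80 km.
Circle about each station: (x − 46.1)² + (y + 69.8)² = 58.16²; (x + 70.6)² + (y + 29.3)² = 99.96²; (x + 111.2)² + (y − 43.3)² = 181.80².
Subtracting pairs of circle equations eliminates x²+y² and gives linear equations (the radical axes):
-233.4 x + 81.0 y = -7763.82
-314.6 x + 226.2 y = -22425.57
Solving the 2×2 system: x ≈ -2.2, y ≈ -102.2 km.
Check against A (with the unrounded x, y): √((x − 46.1)²+(y + 69.8)²) = 58.17 ≈ 58.16 km. ✓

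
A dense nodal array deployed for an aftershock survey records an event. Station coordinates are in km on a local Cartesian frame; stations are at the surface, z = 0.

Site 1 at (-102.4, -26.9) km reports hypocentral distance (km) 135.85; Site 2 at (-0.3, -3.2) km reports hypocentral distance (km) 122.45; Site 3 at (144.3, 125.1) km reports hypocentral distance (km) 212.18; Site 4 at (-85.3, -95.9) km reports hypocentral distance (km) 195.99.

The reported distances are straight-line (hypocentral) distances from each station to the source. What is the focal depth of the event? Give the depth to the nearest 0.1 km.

50.0 km

Each station gives a sphere (x−x_i)² + (y−y_i)² + z² = d_i² (stations at z=0).
Subtracting the Site 1 sphere from Site 2 and Site 3: z² cancels, leaving linear equations in x and y:
204.2 x + 47.4 y = -7737.82
493.4 x + 304.0 y = -1302.00
Solving: x ≈ -59.204, y ≈ 91.807 km (keep extra digits for the depth step; rounded: -59.2, 91.8).
Then from the Site 1 sphere: z² = 135.85² − (x + 102.4)² − (y + 26.9)² with x = -59.204, y = 91.807, so z ≈ 49.980 ≈ 50.0 km.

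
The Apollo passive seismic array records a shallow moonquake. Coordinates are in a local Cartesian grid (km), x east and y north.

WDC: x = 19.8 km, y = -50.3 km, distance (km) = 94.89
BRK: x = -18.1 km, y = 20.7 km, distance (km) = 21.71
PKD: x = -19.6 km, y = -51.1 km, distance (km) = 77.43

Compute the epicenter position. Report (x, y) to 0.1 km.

(-39.6, 23.7)

Circle about each station: (x − 19.8)² + (y + 50.3)² = 94.89²; (x + 18.1)² + (y − 20.7)² = 21.71²; (x + 19.6)² + (y + 51.1)² = 77.43².
Subtracting the WDC equation from the BRK and PKD equations removes the quadratic terms:
-75.8 x + 142.0 y = 6366.76
-78.8 x − 1.6 y = 3081.95
Solving the 2×2 system: x ≈ -39.6, y ≈ 23.7 km.
Check against WDC (with the unrounded x, y): √((x − 19.8)²+(y + 50.3)²) = 94.89 ≈ 94.89 km. ✓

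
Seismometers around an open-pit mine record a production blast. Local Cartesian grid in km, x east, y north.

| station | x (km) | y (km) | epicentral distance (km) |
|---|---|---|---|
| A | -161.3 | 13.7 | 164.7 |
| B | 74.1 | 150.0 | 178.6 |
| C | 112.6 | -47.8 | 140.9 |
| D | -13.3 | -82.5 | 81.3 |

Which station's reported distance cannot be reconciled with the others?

A

Solve using three stations at a time. Using B, C, D (subtract circle equations pairwise → linear system) gives (x, y) ≈ (-20.5, -1.5).
Distances from that point to each station vs reported:
  A: calculated 141.6 vs reported 164.7 → residual 23.1 km
  B: calculated 178.6 vs reported 178.6 → residual 0.0 km
  C: calculated 140.9 vs reported 140.9 → residual 0.0 km
  D: calculated 81.3 vs reported 81.3 → residual 0.0 km
B, C, D are mutually consistent (residuals ≈ 0); A is off by 23.1 km.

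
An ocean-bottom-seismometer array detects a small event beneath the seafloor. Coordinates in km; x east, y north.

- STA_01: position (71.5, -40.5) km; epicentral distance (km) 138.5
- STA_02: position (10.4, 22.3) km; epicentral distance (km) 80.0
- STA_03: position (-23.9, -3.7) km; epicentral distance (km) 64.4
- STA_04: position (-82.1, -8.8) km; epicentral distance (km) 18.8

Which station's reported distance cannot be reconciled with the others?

STA_03

Solve using three stations at a time. Using STA_01, STA_02, STA_04 (subtract circle equations pairwise → linear system) gives (x, y) ≈ (-63.3, -8.8).
Distances from that point to each station vs reported:
  STA_01: calculated 138.5 vs reported 138.5 → residual 0.0 km
  STA_02: calculated 80.0 vs reported 80.0 → residual 0.0 km
  STA_03: calculated 39.7 vs reported 64.4 → residual 24.7 km
  STA_04: calculated 18.8 vs reported 18.8 → residual 0.0 km
STA_01, STA_02, STA_04 are mutually consistent (residuals ≈ 0); STA_03 is off by 24.7 km.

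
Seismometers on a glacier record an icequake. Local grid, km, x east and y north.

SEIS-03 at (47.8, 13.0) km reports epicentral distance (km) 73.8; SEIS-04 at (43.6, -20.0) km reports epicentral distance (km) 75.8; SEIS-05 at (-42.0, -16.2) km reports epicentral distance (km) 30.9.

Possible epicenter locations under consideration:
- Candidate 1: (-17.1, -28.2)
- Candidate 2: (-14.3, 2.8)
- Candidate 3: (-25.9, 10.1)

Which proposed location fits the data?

For each candidate, compare |candidate − station| to the reported distance:
Candidate 1: residuals SEIS-03 3.1, SEIS-04 14.5, SEIS-05 3.3 → max 14.5 km
Candidate 2: residuals SEIS-03 10.9, SEIS-04 13.6, SEIS-05 2.7 → max 13.6 km
Candidate 3: residuals SEIS-03 0.0, SEIS-04 0.1, SEIS-05 0.1 → max 0.1 km
Only Candidate 3 has all residuals ≈ 0.

Candidate 3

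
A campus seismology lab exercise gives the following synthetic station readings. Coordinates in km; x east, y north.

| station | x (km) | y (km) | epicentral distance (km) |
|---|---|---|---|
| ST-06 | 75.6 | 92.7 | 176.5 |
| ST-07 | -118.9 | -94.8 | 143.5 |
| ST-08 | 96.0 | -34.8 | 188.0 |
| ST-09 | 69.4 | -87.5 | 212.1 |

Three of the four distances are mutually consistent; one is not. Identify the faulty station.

Solve using three stations at a time. Using ST-06, ST-07, ST-09 (subtract circle equations pairwise → linear system) gives (x, y) ≈ (-94.9, 46.7).
Distances from that point to each station vs reported:
  ST-06: calculated 176.6 vs reported 176.5 → residual 0.1 km
  ST-07: calculated 143.6 vs reported 143.5 → residual 0.1 km
  ST-08: calculated 207.6 vs reported 188.0 → residual 19.6 km
  ST-09: calculated 212.1 vs reported 212.1 → residual 0.0 km
ST-06, ST-07, ST-09 are mutually consistent (residuals ≈ 0); ST-08 is off by 19.6 km.

ST-08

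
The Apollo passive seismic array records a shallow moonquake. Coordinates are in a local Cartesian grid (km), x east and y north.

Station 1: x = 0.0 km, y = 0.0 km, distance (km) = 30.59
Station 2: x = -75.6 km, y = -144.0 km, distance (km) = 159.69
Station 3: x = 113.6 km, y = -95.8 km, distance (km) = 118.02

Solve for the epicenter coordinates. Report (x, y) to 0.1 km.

23.9 km east, -19.1 km north

Circle about each station: x² + y² = 30.59²; (x + 75.6)² + (y + 144.0)² = 159.69²; (x − 113.6)² + (y + 95.8)² = 118.02².
Subtracting the Station 1 equation from the Station 2 and Station 3 equations removes the quadratic terms:
-151.2 x − 288.0 y = 1886.21
227.2 x − 191.6 y = 9089.63
Solving the 2×2 system: x ≈ 23.9, y ≈ -19.1 km.
Check against Station 1 (with the unrounded x, y): √(x²+y²) = 30.59 ≈ 30.59 km. ✓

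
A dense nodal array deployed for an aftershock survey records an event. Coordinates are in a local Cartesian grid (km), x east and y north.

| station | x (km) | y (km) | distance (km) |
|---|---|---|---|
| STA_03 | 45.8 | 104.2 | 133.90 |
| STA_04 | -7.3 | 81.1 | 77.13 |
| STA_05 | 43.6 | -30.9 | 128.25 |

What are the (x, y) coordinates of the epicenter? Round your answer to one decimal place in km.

Circle about each station: (x − 45.8)² + (y − 104.2)² = 133.90²; (x + 7.3)² + (y − 81.1)² = 77.13²; (x − 43.6)² + (y + 30.9)² = 128.25².
Subtracting the STA_03 equation from the STA_04 and STA_05 equations removes the quadratic terms:
-106.2 x − 46.2 y = 5655.39
-4.4 x − 270.2 y = -8618.36
Solving the 2×2 system: x ≈ -67.6, y ≈ 33.0 km.
Check against STA_03 (with the unrounded x, y): √((x − 45.8)²+(y − 104.2)²) = 133.91 ≈ 133.90 km. ✓

(-67.6, 33.0)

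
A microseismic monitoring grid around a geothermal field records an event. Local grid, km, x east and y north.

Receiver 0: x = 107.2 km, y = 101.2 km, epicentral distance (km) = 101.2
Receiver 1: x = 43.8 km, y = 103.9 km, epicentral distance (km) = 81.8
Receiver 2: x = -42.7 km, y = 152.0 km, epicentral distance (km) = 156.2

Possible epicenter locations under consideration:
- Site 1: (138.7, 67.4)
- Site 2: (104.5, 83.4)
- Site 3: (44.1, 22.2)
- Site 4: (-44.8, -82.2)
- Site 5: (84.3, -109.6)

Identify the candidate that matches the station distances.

Site 3

For each candidate, compare |candidate − station| to the reported distance:
Site 1: residuals Receiver 0 55.0, Receiver 1 19.9, Receiver 2 44.0 → max 55.0 km
Site 2: residuals Receiver 0 83.2, Receiver 1 17.7, Receiver 2 6.2 → max 83.2 km
Site 3: residuals Receiver 0 0.1, Receiver 1 0.1, Receiver 2 0.1 → max 0.1 km
Site 4: residuals Receiver 0 137.0, Receiver 1 124.3, Receiver 2 78.0 → max 137.0 km
Site 5: residuals Receiver 0 110.8, Receiver 1 135.5, Receiver 2 134.6 → max 135.5 km
Only Site 3 has all residuals ≈ 0.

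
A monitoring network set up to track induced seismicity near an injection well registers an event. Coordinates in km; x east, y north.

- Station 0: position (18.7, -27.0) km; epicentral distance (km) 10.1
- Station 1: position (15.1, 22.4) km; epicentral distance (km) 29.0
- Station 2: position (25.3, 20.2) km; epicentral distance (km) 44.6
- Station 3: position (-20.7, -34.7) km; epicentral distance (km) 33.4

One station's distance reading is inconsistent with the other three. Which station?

Station 1

Solve using three stations at a time. Using Station 0, Station 2, Station 3 (subtract circle equations pairwise → linear system) gives (x, y) ≈ (10.1, -21.7).
Distances from that point to each station vs reported:
  Station 0: calculated 10.1 vs reported 10.1 → residual 0.0 km
  Station 1: calculated 44.4 vs reported 29.0 → residual 15.4 km
  Station 2: calculated 44.6 vs reported 44.6 → residual 0.0 km
  Station 3: calculated 33.4 vs reported 33.4 → residual 0.0 km
Station 0, Station 2, Station 3 are mutually consistent (residuals ≈ 0); Station 1 is off by 15.4 km.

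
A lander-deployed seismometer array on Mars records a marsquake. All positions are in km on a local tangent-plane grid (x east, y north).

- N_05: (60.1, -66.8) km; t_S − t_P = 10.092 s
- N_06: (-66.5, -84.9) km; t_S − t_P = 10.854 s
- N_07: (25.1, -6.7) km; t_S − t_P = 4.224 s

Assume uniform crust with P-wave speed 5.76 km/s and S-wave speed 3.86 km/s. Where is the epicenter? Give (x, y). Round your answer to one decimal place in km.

-9.5 km east, 28.6 km north

Distance from S−P lag: d = Δt · v_P v_S / (v_P − v_S) = Δt · (5.76·3.86)/(5.76−3.86) ≈ 11.7019·Δt.
So d_N_05 = 118.10, d_N_06 = 127.01, d_N_07 = 49.43 km.
Circle about each station: (x − 60.1)² + (y + 66.8)² = 118.10²; (x + 66.5)² + (y + 84.9)² = 127.01²; (x − 25.1)² + (y + 6.7)² = 49.43².
Subtracting the N_05 equation from the N_06 and N_07 equations removes the quadratic terms:
-253.2 x − 36.2 y = 1372.08
-70.0 x + 120.2 y = 4104.94
Solving the 2×2 system: x ≈ -9.5, y ≈ 28.6 km.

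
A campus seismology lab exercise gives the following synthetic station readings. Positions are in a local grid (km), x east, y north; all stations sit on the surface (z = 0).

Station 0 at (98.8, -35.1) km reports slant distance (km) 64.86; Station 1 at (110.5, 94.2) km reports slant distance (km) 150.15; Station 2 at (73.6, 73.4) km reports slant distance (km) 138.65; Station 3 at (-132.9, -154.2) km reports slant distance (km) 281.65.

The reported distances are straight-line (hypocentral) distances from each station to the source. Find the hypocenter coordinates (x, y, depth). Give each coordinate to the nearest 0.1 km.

(118.3, -42.6, 61.4)

Each station gives a sphere (x−x_i)² + (y−y_i)² + z² = d_i² (stations at z=0).
Subtracting the Station 0 sphere from Station 1 and Station 2: z² cancels, leaving linear equations in x and y:
23.4 x + 258.6 y = -8247.76
-50.4 x + 217.0 y = -15205.93
Solving: x ≈ 118.296, y ≈ -42.598 km (keep extra digits for the depth step; rounded: 118.3, -42.6).
Then from the Station 0 sphere: z² = 64.86² − (x − 98.8)² − (y + 35.1)² with x = 118.296, y = -42.598, so z ≈ 61.404 ≈ 61.4 km.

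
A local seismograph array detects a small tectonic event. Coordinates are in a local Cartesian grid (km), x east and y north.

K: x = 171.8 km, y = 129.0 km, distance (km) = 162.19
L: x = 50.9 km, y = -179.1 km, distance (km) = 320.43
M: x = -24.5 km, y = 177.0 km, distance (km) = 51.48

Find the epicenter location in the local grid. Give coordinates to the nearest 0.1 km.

(9.9, 138.7)

Circle about each station: (x − 171.8)² + (y − 129.0)² = 162.19²; (x − 50.9)² + (y + 179.1)² = 320.43²; (x + 24.5)² + (y − 177.0)² = 51.48².
Subtracting the K equation from the L and M equations removes the quadratic terms:
-241.8 x − 616.2 y = -87858.41
-392.6 x + 96.0 y = 9428.42
Solving the 2×2 system: x ≈ 9.9, y ≈ 138.7 km.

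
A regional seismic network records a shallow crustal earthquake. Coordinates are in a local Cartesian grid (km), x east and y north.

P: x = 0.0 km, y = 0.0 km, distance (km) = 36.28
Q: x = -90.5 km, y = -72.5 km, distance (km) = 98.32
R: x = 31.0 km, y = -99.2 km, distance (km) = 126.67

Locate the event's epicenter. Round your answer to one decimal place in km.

Circle about each station: x² + y² = 36.28²; (x + 90.5)² + (y + 72.5)² = 98.32²; (x − 31.0)² + (y + 99.2)² = 126.67².
Subtracting the P equation from the Q and R equations removes the quadratic terms:
-181.0 x − 145.0 y = 5095.92
62.0 x − 198.4 y = -3927.41
Solving the 2×2 system: x ≈ -35.2, y ≈ 8.8 km.

-35.2 km east, 8.8 km north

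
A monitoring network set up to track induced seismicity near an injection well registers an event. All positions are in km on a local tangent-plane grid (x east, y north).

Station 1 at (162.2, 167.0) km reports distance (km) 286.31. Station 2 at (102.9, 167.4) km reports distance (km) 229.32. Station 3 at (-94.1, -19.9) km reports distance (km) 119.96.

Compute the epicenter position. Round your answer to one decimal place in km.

-115.7 km east, 98.1 km north

Circle about each station: (x − 162.2)² + (y − 167.0)² = 286.31²; (x − 102.9)² + (y − 167.4)² = 229.32²; (x + 94.1)² + (y + 19.9)² = 119.96².
Subtracting pairs of circle equations eliminates x²+y² and gives linear equations (the radical axes):
-118.6 x + 0.8 y = 13799.08
-512.6 x − 373.8 y = 22635.99
Solving the 2×2 system: x ≈ -115.7, y ≈ 98.1 km.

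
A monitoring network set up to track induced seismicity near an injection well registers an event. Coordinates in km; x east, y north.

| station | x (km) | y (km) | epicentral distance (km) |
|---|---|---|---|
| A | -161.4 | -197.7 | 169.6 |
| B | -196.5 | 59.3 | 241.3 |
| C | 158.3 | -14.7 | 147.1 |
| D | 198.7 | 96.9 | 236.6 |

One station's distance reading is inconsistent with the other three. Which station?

Solve using three stations at a time. Using B, C, D (subtract circle equations pairwise → linear system) gives (x, y) ≈ (16.5, -54.1).
Distances from that point to each station vs reported:
  A: calculated 228.6 vs reported 169.6 → residual 59.0 km
  B: calculated 241.3 vs reported 241.3 → residual 0.0 km
  C: calculated 147.2 vs reported 147.1 → residual 0.1 km
  D: calculated 236.6 vs reported 236.6 → residual 0.0 km
B, C, D are mutually consistent (residuals ≈ 0); A is off by 59.0 km.

A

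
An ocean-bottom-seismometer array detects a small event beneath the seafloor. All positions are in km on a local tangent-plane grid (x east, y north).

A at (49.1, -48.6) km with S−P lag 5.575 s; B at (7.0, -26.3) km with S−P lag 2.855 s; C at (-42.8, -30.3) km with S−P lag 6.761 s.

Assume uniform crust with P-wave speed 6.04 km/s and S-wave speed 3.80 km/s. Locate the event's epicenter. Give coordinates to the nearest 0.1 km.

19.4 km east, 0.2 km north

Distance from S−P lag: d = Δt · v_P v_S / (v_P − v_S) = Δt · (6.04·3.80)/(6.04−3.80) ≈ 10.2464·Δt.
So d_A = 57.12, d_B = 29.25, d_C = 69.28 km.
Circle about each station: (x − 49.1)² + (y + 48.6)² = 57.12²; (x − 7.0)² + (y + 26.3)² = 29.25²; (x + 42.8)² + (y + 30.3)² = 69.28².
Subtracting the A equation from the B and C equations removes the quadratic terms:
-84.2 x + 44.6 y = -1624.95
-183.8 x + 36.6 y = -3559.86
Solving the 2×2 system: x ≈ 19.4, y ≈ 0.2 km.
Check against A (with the unrounded x, y): √((x − 49.1)²+(y + 48.6)²) = 57.13 ≈ 57.12 km. ✓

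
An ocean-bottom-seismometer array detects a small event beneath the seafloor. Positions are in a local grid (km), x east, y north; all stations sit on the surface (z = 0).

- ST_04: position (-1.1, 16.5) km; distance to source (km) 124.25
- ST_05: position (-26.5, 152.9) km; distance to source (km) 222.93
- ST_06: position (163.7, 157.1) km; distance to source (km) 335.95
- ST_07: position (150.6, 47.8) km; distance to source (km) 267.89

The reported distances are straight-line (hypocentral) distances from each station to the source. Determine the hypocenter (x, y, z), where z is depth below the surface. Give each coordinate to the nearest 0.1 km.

Each station gives a sphere (x−x_i)² + (y−y_i)² + z² = d_i² (stations at z=0).
Subtracting the ST_04 sphere from ST_05 and ST_06: z² cancels, leaving linear equations in x and y:
-50.8 x + 272.8 y = -10452.52
329.6 x + 281.2 y = -46219.70
Solving: x ≈ -92.798, y ≈ -55.596 km (keep extra digits for the depth step; rounded: -92.8, -55.6).
Then from the ST_04 sphere: z² = 124.25² − (x + 1.1)² − (y − 16.5)² with x = -92.798, y = -55.596, so z ≈ 42.798 ≈ 42.8 km.

(-92.8, -55.6, 42.8)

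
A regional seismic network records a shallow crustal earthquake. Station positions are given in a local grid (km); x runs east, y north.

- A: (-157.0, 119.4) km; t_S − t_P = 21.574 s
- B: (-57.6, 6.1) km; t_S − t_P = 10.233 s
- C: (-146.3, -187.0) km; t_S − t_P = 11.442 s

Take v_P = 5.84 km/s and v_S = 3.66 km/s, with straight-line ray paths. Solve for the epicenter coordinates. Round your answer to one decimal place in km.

x ≈ -100.7 km, y ≈ -84.5 km

Distance from S−P lag: d = Δt · v_P v_S / (v_P − v_S) = Δt · (5.84·3.66)/(5.84−3.66) ≈ 9.8048·Δt.
So d_A = 211.53, d_B = 100.33, d_C = 112.19 km.
Circle about each station: (x + 157.0)² + (y − 119.4)² = 211.53²; (x + 57.6)² + (y − 6.1)² = 100.33²; (x + 146.3)² + (y + 187.0)² = 112.19².
Subtracting the A equation from the B and C equations removes the quadratic terms:
198.8 x − 226.6 y = -871.56
21.4 x − 612.8 y = 49625.67
Solving the 2×2 system: x ≈ -100.7, y ≈ -84.5 km.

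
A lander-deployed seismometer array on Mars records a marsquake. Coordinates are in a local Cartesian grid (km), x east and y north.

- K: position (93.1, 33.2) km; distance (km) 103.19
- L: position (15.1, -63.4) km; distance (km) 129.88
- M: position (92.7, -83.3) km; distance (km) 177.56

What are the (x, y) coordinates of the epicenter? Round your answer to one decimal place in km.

Circle about each station: (x − 93.1)² + (y − 33.2)² = 103.19²; (x − 15.1)² + (y + 63.4)² = 129.88²; (x − 92.7)² + (y + 83.3)² = 177.56².
Subtracting pairs of circle equations eliminates x²+y² and gives linear equations (the radical axes):
-156.0 x − 193.2 y = -11742.92
-0.8 x − 233.0 y = -15117.05
Solving the 2×2 system: x ≈ -5.1, y ≈ 64.9 km.

(-5.1, 64.9)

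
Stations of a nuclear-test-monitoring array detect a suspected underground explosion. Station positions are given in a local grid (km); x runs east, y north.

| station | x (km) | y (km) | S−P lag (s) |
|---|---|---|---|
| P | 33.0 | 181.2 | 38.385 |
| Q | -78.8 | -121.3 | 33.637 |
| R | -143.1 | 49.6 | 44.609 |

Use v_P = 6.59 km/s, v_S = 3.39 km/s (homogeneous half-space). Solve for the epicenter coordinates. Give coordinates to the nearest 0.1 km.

Distance from S−P lag: d = Δt · v_P v_S / (v_P − v_S) = Δt · (6.59·3.39)/(6.59−3.39) ≈ 6.9813·Δt.
So d_P = 267.98, d_Q = 234.83, d_R = 311.43 km.
Circle about each station: (x − 33.0)² + (y − 181.2)² = 267.98²; (x + 78.8)² + (y + 121.3)² = 234.83²; (x + 143.1)² + (y − 49.6)² = 311.43².
Subtracting pairs of circle equations eliminates x²+y² and gives linear equations (the radical axes):
-223.6 x − 605.0 y = 3668.84
-352.2 x − 263.2 y = -36160.03
Solving the 2×2 system: x ≈ 148.1, y ≈ -60.8 km.

148.1 km east, -60.8 km north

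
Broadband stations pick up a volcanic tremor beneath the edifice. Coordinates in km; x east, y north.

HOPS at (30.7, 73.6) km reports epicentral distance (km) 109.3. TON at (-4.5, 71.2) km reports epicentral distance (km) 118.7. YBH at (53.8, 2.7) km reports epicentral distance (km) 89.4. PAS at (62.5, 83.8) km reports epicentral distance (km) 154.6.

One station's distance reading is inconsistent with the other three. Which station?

HOPS

Solve using three stations at a time. Using TON, YBH, PAS (subtract circle equations pairwise → linear system) gives (x, y) ≈ (-20.9, -46.3).
Distances from that point to each station vs reported:
  HOPS: calculated 130.6 vs reported 109.3 → residual 21.3 km
  TON: calculated 118.7 vs reported 118.7 → residual 0.0 km
  YBH: calculated 89.4 vs reported 89.4 → residual 0.0 km
  PAS: calculated 154.6 vs reported 154.6 → residual 0.0 km
TON, YBH, PAS are mutually consistent (residuals ≈ 0); HOPS is off by 21.3 km.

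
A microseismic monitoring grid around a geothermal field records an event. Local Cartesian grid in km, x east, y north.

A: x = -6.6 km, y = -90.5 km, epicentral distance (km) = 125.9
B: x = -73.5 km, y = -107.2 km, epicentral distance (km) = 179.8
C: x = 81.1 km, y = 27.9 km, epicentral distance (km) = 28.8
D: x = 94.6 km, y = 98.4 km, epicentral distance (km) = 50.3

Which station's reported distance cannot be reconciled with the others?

D

Solve using three stations at a time. Using A, B, C (subtract circle equations pairwise → linear system) gives (x, y) ≈ (53.4, 20.2).
Distances from that point to each station vs reported:
  A: calculated 125.9 vs reported 125.9 → residual 0.0 km
  B: calculated 179.8 vs reported 179.8 → residual 0.0 km
  C: calculated 28.8 vs reported 28.8 → residual 0.0 km
  D: calculated 88.4 vs reported 50.3 → residual 38.1 km
A, B, C are mutually consistent (residuals ≈ 0); D is off by 38.1 km.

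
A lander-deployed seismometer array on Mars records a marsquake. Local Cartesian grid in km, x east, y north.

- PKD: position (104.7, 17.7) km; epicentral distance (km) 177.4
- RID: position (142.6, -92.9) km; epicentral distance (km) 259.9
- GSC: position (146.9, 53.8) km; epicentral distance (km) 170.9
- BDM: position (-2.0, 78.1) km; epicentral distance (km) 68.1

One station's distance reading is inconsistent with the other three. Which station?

GSC

Solve using three stations at a time. Using PKD, RID, BDM (subtract circle equations pairwise → linear system) gives (x, y) ≈ (-67.6, 60.0).
Distances from that point to each station vs reported:
  PKD: calculated 177.4 vs reported 177.4 → residual 0.0 km
  RID: calculated 259.9 vs reported 259.9 → residual 0.0 km
  GSC: calculated 214.5 vs reported 170.9 → residual 43.6 km
  BDM: calculated 68.0 vs reported 68.1 → residual 0.1 km
PKD, RID, BDM are mutually consistent (residuals ≈ 0); GSC is off by 43.6 km.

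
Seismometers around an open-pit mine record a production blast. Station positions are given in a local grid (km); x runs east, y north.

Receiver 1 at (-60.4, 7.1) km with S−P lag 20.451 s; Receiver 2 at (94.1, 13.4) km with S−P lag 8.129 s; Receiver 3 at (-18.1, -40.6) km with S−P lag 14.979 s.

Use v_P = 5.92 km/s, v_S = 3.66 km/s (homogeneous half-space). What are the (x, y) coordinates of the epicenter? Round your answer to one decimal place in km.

(124.4, -58.4)

Distance from S−P lag: d = Δt · v_P v_S / (v_P − v_S) = Δt · (5.92·3.66)/(5.92−3.66) ≈ 9.5873·Δt.
So d_Receiver 1 = 196.07, d_Receiver 2 = 77.93, d_Receiver 3 = 143.61 km.
Circle about each station: (x + 60.4)² + (y − 7.1)² = 196.07²; (x − 94.1)² + (y − 13.4)² = 77.93²; (x + 18.1)² + (y + 40.6)² = 143.61².
Subtracting the Receiver 1 equation from the Receiver 2 and Receiver 3 equations removes the quadratic terms:
309.0 x + 12.6 y = 37706.16
84.6 x − 95.4 y = 16097.01
Solving the 2×2 system: x ≈ 124.4, y ≈ -58.4 km.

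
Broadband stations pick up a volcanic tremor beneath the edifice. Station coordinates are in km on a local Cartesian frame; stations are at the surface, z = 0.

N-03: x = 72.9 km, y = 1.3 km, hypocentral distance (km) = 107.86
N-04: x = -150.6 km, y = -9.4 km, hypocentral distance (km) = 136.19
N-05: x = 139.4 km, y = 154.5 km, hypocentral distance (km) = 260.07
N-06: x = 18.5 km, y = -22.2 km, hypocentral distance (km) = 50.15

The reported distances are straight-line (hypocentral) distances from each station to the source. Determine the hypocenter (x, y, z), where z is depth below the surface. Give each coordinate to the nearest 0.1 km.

Each station gives a sphere (x−x_i)² + (y−y_i)² + z² = d_i² (stations at z=0).
Subtracting the N-03 sphere from N-04 and N-05: z² cancels, leaving linear equations in x and y:
-447.0 x − 21.4 y = 10538.68
133.0 x + 306.4 y = -18016.12
Solving: x ≈ -21.202, y ≈ -49.596 km (keep extra digits for the depth step; rounded: -21.2, -49.6).
Then from the N-03 sphere: z² = 107.86² − (x − 72.9)² − (y − 1.3)² with x = -21.202, y = -49.596, so z ≈ 13.718 ≈ 13.7 km.

(-21.2, -49.6, 13.7)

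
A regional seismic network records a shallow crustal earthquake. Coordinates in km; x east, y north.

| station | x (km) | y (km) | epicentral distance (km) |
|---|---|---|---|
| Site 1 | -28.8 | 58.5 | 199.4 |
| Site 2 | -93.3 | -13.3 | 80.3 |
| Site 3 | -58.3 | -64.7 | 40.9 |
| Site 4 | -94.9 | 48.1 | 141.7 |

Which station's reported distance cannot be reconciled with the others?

Site 1

Solve using three stations at a time. Using Site 2, Site 3, Site 4 (subtract circle equations pairwise → linear system) gives (x, y) ≈ (-87.5, -93.4).
Distances from that point to each station vs reported:
  Site 1: calculated 162.9 vs reported 199.4 → residual 36.5 km
  Site 2: calculated 80.3 vs reported 80.3 → residual 0.0 km
  Site 3: calculated 41.0 vs reported 40.9 → residual 0.1 km
  Site 4: calculated 141.7 vs reported 141.7 → residual 0.0 km
Site 2, Site 3, Site 4 are mutually consistent (residuals ≈ 0); Site 1 is off by 36.5 km.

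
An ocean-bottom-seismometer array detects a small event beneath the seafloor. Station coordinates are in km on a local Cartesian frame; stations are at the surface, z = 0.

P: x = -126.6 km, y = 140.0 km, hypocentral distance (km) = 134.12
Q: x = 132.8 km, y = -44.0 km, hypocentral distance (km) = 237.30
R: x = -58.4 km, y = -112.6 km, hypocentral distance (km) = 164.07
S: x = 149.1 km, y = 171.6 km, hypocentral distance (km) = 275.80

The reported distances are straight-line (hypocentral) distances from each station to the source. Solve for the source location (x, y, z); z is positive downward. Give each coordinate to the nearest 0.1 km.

Each station gives a sphere (x−x_i)² + (y−y_i)² + z² = d_i² (stations at z=0).
Subtracting the P sphere from Q and R: z² cancels, leaving linear equations in x and y:
518.8 x − 368.0 y = -54378.84
136.4 x − 505.2 y = -28469.03
Solving: x ≈ -80.205, y ≈ 34.697 km (keep extra digits for the depth step; rounded: -80.2, 34.7).
Then from the P sphere: z² = 134.12² − (x + 126.6)² − (y − 140.0)² with x = -80.205, y = 34.697, so z ≈ 68.898 ≈ 68.9 km.

(-80.2, 34.7, 68.9)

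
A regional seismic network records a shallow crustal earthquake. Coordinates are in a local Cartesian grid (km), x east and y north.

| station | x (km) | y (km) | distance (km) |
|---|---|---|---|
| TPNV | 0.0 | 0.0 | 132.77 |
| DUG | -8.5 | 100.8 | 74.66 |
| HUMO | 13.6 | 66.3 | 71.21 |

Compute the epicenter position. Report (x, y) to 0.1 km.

(64.6, 116.0)

Circle about each station: x² + y² = 132.77²; (x + 8.5)² + (y − 100.8)² = 74.66²; (x − 13.6)² + (y − 66.3)² = 71.21².
Subtracting the TPNV equation from the DUG and HUMO equations removes the quadratic terms:
-17.0 x + 201.6 y = 22286.65
27.2 x + 132.6 y = 17137.66
Solving the 2×2 system: x ≈ 64.6, y ≈ 116.0 km.
Check against TPNV (with the unrounded x, y): √(x²+y²) = 132.76 ≈ 132.77 km. ✓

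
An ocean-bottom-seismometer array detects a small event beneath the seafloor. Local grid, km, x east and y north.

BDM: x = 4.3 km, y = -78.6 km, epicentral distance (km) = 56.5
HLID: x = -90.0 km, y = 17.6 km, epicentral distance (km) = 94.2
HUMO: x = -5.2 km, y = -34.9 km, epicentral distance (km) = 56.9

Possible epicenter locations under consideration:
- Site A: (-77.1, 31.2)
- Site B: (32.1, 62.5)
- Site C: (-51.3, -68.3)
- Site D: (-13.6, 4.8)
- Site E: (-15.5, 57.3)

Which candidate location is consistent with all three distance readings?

Site C

For each candidate, compare |candidate − station| to the reported distance:
Site A: residuals BDM 80.2, HLID 75.5, HUMO 40.8 → max 80.2 km
Site B: residuals BDM 87.3, HLID 35.9, HUMO 47.4 → max 87.3 km
Site C: residuals BDM 0.0, HLID 0.0, HUMO 0.0 → max 0.0 km
Site D: residuals BDM 28.8, HLID 16.7, HUMO 16.3 → max 28.8 km
Site E: residuals BDM 80.8, HLID 9.8, HUMO 35.9 → max 80.8 km
Only Site C has all residuals ≈ 0.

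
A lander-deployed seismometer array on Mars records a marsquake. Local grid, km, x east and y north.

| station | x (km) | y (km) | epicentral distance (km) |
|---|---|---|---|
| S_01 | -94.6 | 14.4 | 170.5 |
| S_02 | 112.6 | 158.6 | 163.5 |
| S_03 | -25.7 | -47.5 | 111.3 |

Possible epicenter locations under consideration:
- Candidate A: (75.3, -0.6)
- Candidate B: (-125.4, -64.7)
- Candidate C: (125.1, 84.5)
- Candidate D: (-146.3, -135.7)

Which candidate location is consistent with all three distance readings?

Candidate A

For each candidate, compare |candidate − station| to the reported distance:
Candidate A: residuals S_01 0.1, S_02 0.0, S_03 0.1 → max 0.1 km
Candidate B: residuals S_01 85.6, S_02 162.9, S_03 10.1 → max 162.9 km
Candidate C: residuals S_01 60.1, S_02 88.4, S_03 89.1 → max 89.1 km
Candidate D: residuals S_01 11.7, S_02 228.5, S_03 38.1 → max 228.5 km
Only Candidate A has all residuals ≈ 0.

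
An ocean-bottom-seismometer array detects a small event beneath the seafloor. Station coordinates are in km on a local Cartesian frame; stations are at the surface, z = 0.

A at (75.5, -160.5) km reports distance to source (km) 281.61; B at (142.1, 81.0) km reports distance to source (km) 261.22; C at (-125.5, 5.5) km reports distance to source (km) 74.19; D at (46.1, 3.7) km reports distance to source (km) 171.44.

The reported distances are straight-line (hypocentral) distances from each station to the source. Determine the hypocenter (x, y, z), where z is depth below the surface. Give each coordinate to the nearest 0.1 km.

Each station gives a sphere (x−x_i)² + (y−y_i)² + z² = d_i² (stations at z=0).
Subtracting the A sphere from B and C: z² cancels, leaving linear equations in x and y:
133.2 x + 483.0 y = 6361.21
-402.0 x + 332.0 y = 58120.04
Solving: x ≈ -108.898, y ≈ 43.202 km (keep extra digits for the depth step; rounded: -108.9, 43.2).
Then from the A sphere: z² = 281.61² − (x − 75.5)² − (y + 160.5)² with x = -108.898, y = 43.202, so z ≈ 61.701 ≈ 61.7 km.

(-108.9, 43.2, 61.7)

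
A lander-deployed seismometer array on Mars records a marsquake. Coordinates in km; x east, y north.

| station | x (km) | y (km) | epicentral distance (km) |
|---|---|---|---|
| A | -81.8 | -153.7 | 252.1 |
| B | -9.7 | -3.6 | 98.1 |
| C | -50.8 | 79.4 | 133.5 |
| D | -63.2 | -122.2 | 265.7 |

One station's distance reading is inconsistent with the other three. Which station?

D

Solve using three stations at a time. Using A, B, C (subtract circle equations pairwise → linear system) gives (x, y) ≈ (77.4, 41.8).
Distances from that point to each station vs reported:
  A: calculated 252.2 vs reported 252.1 → residual 0.1 km
  B: calculated 98.3 vs reported 98.1 → residual 0.2 km
  C: calculated 133.6 vs reported 133.5 → residual 0.1 km
  D: calculated 216.1 vs reported 265.7 → residual 49.6 km
A, B, C are mutually consistent (residuals ≈ 0); D is off by 49.6 km.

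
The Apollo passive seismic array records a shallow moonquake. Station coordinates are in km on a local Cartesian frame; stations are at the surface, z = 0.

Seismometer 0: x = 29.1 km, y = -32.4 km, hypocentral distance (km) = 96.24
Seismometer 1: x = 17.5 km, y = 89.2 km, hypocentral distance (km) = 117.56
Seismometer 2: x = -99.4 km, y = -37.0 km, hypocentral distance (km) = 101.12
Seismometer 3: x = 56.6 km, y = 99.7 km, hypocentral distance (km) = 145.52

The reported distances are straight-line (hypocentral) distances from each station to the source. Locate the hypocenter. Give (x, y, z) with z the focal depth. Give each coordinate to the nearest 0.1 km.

Each station gives a sphere (x−x_i)² + (y−y_i)² + z² = d_i² (stations at z=0).
Subtracting the Seismometer 0 sphere from Seismometer 1 and Seismometer 2: z² cancels, leaving linear equations in x and y:
-23.2 x + 243.2 y = 1808.10
-257.0 x − 9.2 y = 8389.67
Solving: x ≈ -32.799, y ≈ 4.306 km (keep extra digits for the depth step; rounded: -32.8, 4.3).
Then from the Seismometer 0 sphere: z² = 96.24² − (x − 29.1)² − (y + 32.4)² with x = -32.799, y = 4.306, so z ≈ 63.901 ≈ 63.9 km.

(-32.8, 4.3, 63.9)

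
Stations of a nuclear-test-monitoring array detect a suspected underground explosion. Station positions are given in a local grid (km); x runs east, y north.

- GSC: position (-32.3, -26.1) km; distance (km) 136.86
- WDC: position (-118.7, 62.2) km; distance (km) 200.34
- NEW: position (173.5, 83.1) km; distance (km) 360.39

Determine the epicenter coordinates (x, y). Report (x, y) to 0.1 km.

x ≈ -111.1 km, y ≈ -138.0 km

Circle about each station: (x + 32.3)² + (y + 26.1)² = 136.86²; (x + 118.7)² + (y − 62.2)² = 200.34²; (x − 173.5)² + (y − 83.1)² = 360.39².
Subtracting the GSC equation from the WDC and NEW equations removes the quadratic terms:
-172.8 x + 176.6 y = -5171.43
411.6 x + 218.4 y = -75866.93
Solving the 2×2 system: x ≈ -111.1, y ≈ -138.0 km.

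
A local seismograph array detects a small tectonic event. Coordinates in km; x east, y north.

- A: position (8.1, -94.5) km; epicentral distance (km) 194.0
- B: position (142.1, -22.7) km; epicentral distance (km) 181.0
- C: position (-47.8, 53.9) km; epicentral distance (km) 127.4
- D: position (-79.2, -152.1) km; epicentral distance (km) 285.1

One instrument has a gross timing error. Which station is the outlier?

Solve using three stations at a time. Using A, C, D (subtract circle equations pairwise → linear system) gives (x, y) ≈ (75.2, 87.6).
Distances from that point to each station vs reported:
  A: calculated 194.1 vs reported 194.0 → residual 0.1 km
  B: calculated 129.0 vs reported 181.0 → residual 52.0 km
  C: calculated 127.6 vs reported 127.4 → residual 0.2 km
  D: calculated 285.2 vs reported 285.1 → residual 0.1 km
A, C, D are mutually consistent (residuals ≈ 0); B is off by 52.0 km.

B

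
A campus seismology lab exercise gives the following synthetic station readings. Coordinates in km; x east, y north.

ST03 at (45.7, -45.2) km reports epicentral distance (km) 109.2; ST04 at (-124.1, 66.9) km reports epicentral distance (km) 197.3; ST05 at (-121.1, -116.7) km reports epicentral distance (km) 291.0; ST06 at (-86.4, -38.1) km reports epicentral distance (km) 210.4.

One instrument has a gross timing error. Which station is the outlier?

ST03

Solve using three stations at a time. Using ST04, ST05, ST06 (subtract circle equations pairwise → linear system) gives (x, y) ≈ (70.3, 102.9).
Distances from that point to each station vs reported:
  ST03: calculated 150.1 vs reported 109.2 → residual 40.9 km
  ST04: calculated 197.7 vs reported 197.3 → residual 0.4 km
  ST05: calculated 291.2 vs reported 291.0 → residual 0.2 km
  ST06: calculated 210.7 vs reported 210.4 → residual 0.3 km
ST04, ST05, ST06 are mutually consistent (residuals ≈ 0); ST03 is off by 40.9 km.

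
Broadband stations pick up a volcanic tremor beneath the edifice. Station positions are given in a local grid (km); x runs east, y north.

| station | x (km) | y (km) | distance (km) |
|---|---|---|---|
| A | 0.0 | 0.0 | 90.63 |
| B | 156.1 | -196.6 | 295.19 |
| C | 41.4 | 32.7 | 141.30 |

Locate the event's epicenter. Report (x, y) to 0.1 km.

-86.2 km east, -28.0 km north

Circle about each station: x² + y² = 90.63²; (x − 156.1)² + (y + 196.6)² = 295.19²; (x − 41.4)² + (y − 32.7)² = 141.30².
Subtracting the A equation from the B and C equations removes the quadratic terms:
312.2 x − 393.2 y = -15904.57
82.8 x + 65.4 y = -8968.64
Solving the 2×2 system: x ≈ -86.2, y ≈ -28.0 km.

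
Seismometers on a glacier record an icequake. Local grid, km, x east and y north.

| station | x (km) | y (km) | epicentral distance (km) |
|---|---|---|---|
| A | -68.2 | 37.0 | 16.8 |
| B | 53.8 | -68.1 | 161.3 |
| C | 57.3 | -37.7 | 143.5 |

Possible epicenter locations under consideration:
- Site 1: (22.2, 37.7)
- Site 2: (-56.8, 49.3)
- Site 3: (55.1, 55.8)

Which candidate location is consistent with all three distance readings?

For each candidate, compare |candidate − station| to the reported distance:
Site 1: residuals A 73.6, B 50.9, C 60.3 → max 73.6 km
Site 2: residuals A 0.0, B 0.0, C 0.0 → max 0.0 km
Site 3: residuals A 107.9, B 37.4, C 50.0 → max 107.9 km
Only Site 2 has all residuals ≈ 0.

Site 2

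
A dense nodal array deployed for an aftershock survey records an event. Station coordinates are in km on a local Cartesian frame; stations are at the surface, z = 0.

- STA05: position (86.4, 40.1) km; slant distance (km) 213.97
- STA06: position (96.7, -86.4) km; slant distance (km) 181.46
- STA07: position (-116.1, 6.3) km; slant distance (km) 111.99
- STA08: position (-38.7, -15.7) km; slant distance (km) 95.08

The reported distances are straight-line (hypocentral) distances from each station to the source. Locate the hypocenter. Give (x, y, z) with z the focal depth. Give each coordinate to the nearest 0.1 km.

(-78.4, -87.8, 47.6)

Each station gives a sphere (x−x_i)² + (y−y_i)² + z² = d_i² (stations at z=0).
Subtracting the STA05 sphere from STA06 and STA07: z² cancels, leaving linear equations in x and y:
20.6 x − 253.0 y = 20598.31
-405.0 x − 67.6 y = 37687.33
Solving: x ≈ -78.400, y ≈ -87.800 km (keep extra digits for the depth step; rounded: -78.4, -87.8).
Then from the STA05 sphere: z² = 213.97² − (x − 86.4)² − (y − 40.1)² with x = -78.400, y = -87.800, so z ≈ 47.599 ≈ 47.6 km.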